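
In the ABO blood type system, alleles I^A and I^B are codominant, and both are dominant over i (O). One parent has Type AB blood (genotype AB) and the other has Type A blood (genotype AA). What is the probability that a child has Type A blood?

Cross: AB × AA
Possible offspring genotypes: 2 AA, 2 AB
Blood type counts: 2 Type A, 2 Type AB
Probability of Type A: 2/4 = 1/2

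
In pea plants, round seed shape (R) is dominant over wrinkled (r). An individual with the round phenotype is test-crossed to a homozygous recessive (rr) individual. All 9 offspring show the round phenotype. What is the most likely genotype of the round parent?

Test cross: ? × rr
All offspring are round.
If the unknown parent were heterozygous (Rr), about half of 9 offspring would be wrinkled; none are. The unknown parent is most likely homozygous dominant (RR).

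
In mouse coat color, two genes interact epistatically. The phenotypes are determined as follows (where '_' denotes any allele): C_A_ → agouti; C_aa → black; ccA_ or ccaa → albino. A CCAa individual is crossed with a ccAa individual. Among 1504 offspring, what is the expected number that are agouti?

Cross: CCAa × ccAa — consider each gene separately:
C gene: CC × cc → 4 Cc → 4 C_ (out of 4)
A gene: Aa × Aa → 1 AA, 2 Aa, 1 aa → 3 A_ : 1 aa (out of 4)
Genotype classes (out of 4 × 4 = 16): C_A_ = 4×3 = 12; C_aa = 4×1 = 4
Apply the phenotype rules: C_A_ (12) → agouti; C_aa (4) → black
Phenotype counts (out of 16): 12 agouti, 4 black
agouti: 12 out of 16 → fraction 3/4
Expected count = 3/4 × 1504 = 1128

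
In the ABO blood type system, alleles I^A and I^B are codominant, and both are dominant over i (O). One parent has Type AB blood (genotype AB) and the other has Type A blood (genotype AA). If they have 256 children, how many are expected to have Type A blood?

Cross: AB × AA
Possible offspring genotypes: 2 AA, 2 AB
Blood type counts: 2 Type A, 2 Type AB
Probability of Type A: 2/4 = 1/2
Expected count = 1/2 × 256 = 128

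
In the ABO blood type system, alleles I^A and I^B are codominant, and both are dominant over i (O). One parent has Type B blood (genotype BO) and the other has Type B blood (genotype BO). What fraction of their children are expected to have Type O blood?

Cross: BO × BO
Possible offspring genotypes: 1 BB, 2 BO, 1 OO
Blood type counts: 3 Type B, 1 Type O
Probability of Type O: 1/4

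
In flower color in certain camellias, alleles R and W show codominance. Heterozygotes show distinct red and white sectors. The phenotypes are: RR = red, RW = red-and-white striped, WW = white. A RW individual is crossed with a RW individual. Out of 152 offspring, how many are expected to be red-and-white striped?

Punnett square for RW × RW:
Offspring genotypes: 1 RR, 2 RW, 1 WW
Phenotype counts: 1 red, 2 red-and-white striped, 1 white
red-and-white striped: 2 out of 4 → fraction 1/2
Expected count = 1/2 × 152 = 76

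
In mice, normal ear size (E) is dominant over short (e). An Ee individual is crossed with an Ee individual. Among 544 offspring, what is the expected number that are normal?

Punnett square for Ee × Ee:
Offspring genotypes: 1 EE, 2 Ee, 1 ee
normal: 3, short: 1
normal: 3 out of 4 → fraction 3/4
Expected count = 3/4 × 544 = 408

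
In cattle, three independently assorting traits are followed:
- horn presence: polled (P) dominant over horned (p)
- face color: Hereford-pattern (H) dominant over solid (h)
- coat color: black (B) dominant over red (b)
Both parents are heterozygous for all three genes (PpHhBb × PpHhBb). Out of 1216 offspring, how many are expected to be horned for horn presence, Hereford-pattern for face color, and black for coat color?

Trihybrid cross: PpHhBb × PpHhBb
Each trait segregates independently with a 3:1 phenotypic ratio, so each gene contributes 3/4 (dominant) or 1/4 (recessive).
Target: horned (horn presence), Hereford-pattern (face color), black (coat color)
Probability = product of independent per-trait probabilities
= 1/4 × 3/4 × 3/4 = 9/64
Expected count = 9/64 × 1216 = 171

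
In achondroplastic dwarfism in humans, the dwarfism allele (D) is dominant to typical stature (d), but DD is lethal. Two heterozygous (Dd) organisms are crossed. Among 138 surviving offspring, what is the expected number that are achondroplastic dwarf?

Cross: Dd × Dd
Punnett square offspring (before lethality): 1 DD, 2 Dd, 1 dd
The DD genotype is lethal (embryos die); surviving offspring: 2 Dd, 1 dd
achondroplastic dwarf: 2 out of 3 → fraction 2/3
Expected count = 2/3 × 138 = 92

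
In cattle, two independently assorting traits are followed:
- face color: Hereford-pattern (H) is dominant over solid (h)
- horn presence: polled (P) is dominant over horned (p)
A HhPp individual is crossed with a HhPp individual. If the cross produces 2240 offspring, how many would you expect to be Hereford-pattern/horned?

Dihybrid cross HhPp × HhPp — consider each gene separately:
face color: Hh × Hh → 1 HH, 2 Hh, 1 hh → 3 H_ : 1 hh (out of 4)
horn presence: Pp × Pp → 1 PP, 2 Pp, 1 pp → 3 P_ : 1 pp (out of 4)
Combine (counts out of 4 × 4 = 16): Hereford-pattern/polled (H_P_) = 3×3 = 9; Hereford-pattern/horned (H_pp) = 3×1 = 3; solid/polled (hhP_) = 1×3 = 3; solid/horned (hhpp) = 1×1 = 1
Phenotype counts (out of 16): 9 Hereford-pattern/polled, 3 Hereford-pattern/horned, 3 solid/polled, 1 solid/horned
Hereford-pattern/horned: 3 out of 16 → fraction 3/16
Expected count = 3/16 × 2240 = 420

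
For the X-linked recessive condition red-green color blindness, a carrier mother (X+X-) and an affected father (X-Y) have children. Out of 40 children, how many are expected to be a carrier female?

Cross: X+X- × X-Y
Offspring: 1 X+X-, 1 X+Y, 1 X-X-, 1 X-Y
Probability of a carrier female: 1/4
Expected count = 1/4 × 40 = 10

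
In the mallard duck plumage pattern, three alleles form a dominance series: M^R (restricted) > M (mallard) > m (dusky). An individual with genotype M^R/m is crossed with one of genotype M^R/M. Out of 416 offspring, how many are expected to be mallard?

Cross: M^R/m × M^R/M
Allele dominance: M^R > M > m
Offspring genotypes: 1 M^R/M^R, 1 M^R/M, 1 M^R/m, 1 M/m
Phenotype counts: 3 restricted, 1 mallard
mallard: 1 out of 4 → fraction 1/4
Expected count = 1/4 × 416 = 104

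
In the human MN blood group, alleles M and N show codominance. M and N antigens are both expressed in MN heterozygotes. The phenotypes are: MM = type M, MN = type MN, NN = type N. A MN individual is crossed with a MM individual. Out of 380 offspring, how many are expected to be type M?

Punnett square for MN × MM:
Offspring genotypes: 2 MM, 2 MN
Phenotype counts: 2 type M, 2 type MN
type M: 2 out of 4 → fraction 1/2
Expected count = 1/2 × 380 = 190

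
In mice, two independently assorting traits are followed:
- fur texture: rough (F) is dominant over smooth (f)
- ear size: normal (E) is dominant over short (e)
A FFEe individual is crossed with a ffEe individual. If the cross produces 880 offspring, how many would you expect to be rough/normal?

Dihybrid cross FFEe × ffEe — consider each gene separately:
fur texture: FF × ff → 4 Ff → 4 F_ (out of 4)
ear size: Ee × Ee → 1 EE, 2 Ee, 1 ee → 3 E_ : 1 ee (out of 4)
Combine (counts out of 4 × 4 = 16): rough/normal (F_E_) = 4×3 = 12; rough/short (F_ee) = 4×1 = 4
Phenotype counts (out of 16): 12 rough/normal, 4 rough/short
rough/normal: 12 out of 16 → fraction 3/4
Expected count = 3/4 × 880 = 660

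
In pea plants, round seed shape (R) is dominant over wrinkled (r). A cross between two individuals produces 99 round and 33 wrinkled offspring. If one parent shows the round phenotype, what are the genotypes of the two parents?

Observed offspring: 99 round, 33 wrinkled
The observed ratio simplifies to 3:1. Wrinkled (rr) offspring appear, so each parent must contribute one r allele. The parent stated to show round carries R, so it is Rr. The other parent is then either Rr or rr: Rr × rr would give a 1:1 split, whereas Rr × Rr gives 3:1 — matching the data. So both parents are heterozygous (Rr × Rr).
Parent genotypes: Rr × Rr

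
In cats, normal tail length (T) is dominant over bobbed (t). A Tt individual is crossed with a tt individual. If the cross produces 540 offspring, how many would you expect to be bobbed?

Punnett square for Tt × tt:
Offspring genotypes: 2 Tt, 2 tt
normal: 2, bobbed: 2
bobbed: 2 out of 4 → fraction 1/2
Expected count = 1/2 × 540 = 270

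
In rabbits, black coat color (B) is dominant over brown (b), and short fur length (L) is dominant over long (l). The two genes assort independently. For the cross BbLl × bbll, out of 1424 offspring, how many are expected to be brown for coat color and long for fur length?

Dihybrid cross BbLl × bbll — consider each gene separately:
coat color: Bb × bb → 2 Bb, 2 bb → 2 B_ : 2 bb (out of 4)
fur length: Ll × ll → 2 Ll, 2 ll → 2 L_ : 2 ll (out of 4)
Looking for: brown (bb) and long (ll)
P(brown) = 2/4, P(long) = 2/4
P(both) = 2/4 × 2/4 = 4/16 = 1/4
Expected count = 1/4 × 1424 = 356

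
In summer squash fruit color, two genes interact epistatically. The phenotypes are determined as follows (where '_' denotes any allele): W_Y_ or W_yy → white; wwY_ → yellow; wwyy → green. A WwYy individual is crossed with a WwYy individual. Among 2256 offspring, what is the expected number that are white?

Cross: WwYy × WwYy — consider each gene separately:
W gene: Ww × Ww → 1 WW, 2 Ww, 1 ww → 3 W_ : 1 ww (out of 4)
Y gene: Yy × Yy → 1 YY, 2 Yy, 1 yy → 3 Y_ : 1 yy (out of 4)
Genotype classes (out of 4 × 4 = 16): W_Y_ = 3×3 = 9; W_yy = 3×1 = 3; wwY_ = 1×3 = 3; wwyy = 1×1 = 1
Apply the phenotype rules: W_Y_ (9) + W_yy (3) → white; wwY_ (3) → yellow; wwyy (1) → green
Phenotype counts (out of 16): 12 white, 3 yellow, 1 green
white: 12 out of 16 → fraction 3/4
Expected count = 3/4 × 2256 = 1692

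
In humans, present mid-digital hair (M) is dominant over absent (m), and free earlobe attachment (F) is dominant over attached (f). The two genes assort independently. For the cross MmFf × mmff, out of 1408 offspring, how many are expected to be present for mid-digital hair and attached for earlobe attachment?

Dihybrid cross MmFf × mmff — consider each gene separately:
mid-digital hair: Mm × mm → 2 Mm, 2 mm → 2 M_ : 2 mm (out of 4)
earlobe attachment: Ff × ff → 2 Ff, 2 ff → 2 F_ : 2 ff (out of 4)
Looking for: present (M_) and attached (ff)
P(present) = 2/4, P(attached) = 2/4
P(both) = 2/4 × 2/4 = 4/16 = 1/4
Expected count = 1/4 × 1408 = 352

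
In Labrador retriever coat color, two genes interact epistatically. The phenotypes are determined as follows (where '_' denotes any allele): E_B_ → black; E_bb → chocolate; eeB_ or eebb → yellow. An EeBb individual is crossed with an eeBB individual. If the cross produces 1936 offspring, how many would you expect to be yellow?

Cross: EeBb × eeBB — consider each gene separately:
E gene: Ee × ee → 2 Ee, 2 ee → 2 E_ : 2 ee (out of 4)
B gene: Bb × BB → 2 BB, 2 Bb → 4 B_ (out of 4)
Genotype classes (out of 4 × 4 = 16): E_B_ = 2×4 = 8; eeB_ = 2×4 = 8
Apply the phenotype rules: E_B_ (8) → black; eeB_ (8) → yellow
Phenotype counts (out of 16): 8 black, 8 yellow
yellow: 8 out of 16 → fraction 1/2
Expected count = 1/2 × 1936 = 968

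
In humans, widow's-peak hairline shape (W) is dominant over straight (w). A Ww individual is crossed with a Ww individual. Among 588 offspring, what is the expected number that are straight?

Punnett square for Ww × Ww:
Offspring genotypes: 1 WW, 2 Ww, 1 ww
widow's-peak: 3, straight: 1
straight: 1 out of 4 → fraction 1/4
Expected count = 1/4 × 588 = 147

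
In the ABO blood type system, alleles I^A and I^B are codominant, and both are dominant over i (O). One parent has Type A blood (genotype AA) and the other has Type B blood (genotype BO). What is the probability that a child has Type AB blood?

Cross: AA × BO
Possible offspring genotypes: 2 AB, 2 AO
Blood type counts: 2 Type AB, 2 Type A
Probability of Type AB: 2/4 = 1/2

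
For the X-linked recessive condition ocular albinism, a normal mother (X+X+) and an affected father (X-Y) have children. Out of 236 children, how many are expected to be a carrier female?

Cross: X+X+ × X-Y
Offspring: 2 X+X-, 2 X+Y
Probability of a carrier female: 2/4 = 1/2
Expected count = 1/2 × 236 = 118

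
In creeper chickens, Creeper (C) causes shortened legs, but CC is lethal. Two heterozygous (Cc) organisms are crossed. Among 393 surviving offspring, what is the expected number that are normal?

Cross: Cc × Cc
Punnett square offspring (before lethality): 1 CC, 2 Cc, 1 cc
The CC genotype is lethal (embryos die); surviving offspring: 2 Cc, 1 cc
normal: 1 out of 3 → fraction 1/3
Expected count = 1/3 × 393 = 131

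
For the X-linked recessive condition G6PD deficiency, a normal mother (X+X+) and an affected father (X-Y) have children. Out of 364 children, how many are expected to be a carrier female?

Cross: X+X+ × X-Y
Offspring: 2 X+X-, 2 X+Y
Probability of a carrier female: 2/4 = 1/2
Expected count = 1/2 × 364 = 182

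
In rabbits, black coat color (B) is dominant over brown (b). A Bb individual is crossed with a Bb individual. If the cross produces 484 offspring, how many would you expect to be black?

Punnett square for Bb × Bb:
Offspring genotypes: 1 BB, 2 Bb, 1 bb
black: 3, brown: 1
black: 3 out of 4 → fraction 3/4
Expected count = 3/4 × 484 = 363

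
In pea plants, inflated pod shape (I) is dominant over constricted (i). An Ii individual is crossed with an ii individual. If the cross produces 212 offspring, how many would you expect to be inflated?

Punnett square for Ii × ii:
Offspring genotypes: 2 Ii, 2 ii
inflated: 2, constricted: 2
inflated: 2 out of 4 → fraction 1/2
Expected count = 1/2 × 212 = 106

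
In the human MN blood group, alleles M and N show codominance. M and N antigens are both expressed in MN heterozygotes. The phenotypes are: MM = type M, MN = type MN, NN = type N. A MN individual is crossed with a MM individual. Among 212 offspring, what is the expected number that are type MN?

Punnett square for MN × MM:
Offspring genotypes: 2 MM, 2 MN
Phenotype counts: 2 type M, 2 type MN
type MN: 2 out of 4 → fraction 1/2
Expected count = 1/2 × 212 = 106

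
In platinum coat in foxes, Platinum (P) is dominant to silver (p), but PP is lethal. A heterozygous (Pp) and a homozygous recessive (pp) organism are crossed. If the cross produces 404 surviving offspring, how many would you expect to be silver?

Cross: Pp × pp
Punnett square offspring (before lethality): 2 Pp, 2 pp
No PP offspring are produced in this cross.
silver: 2 out of 4 → fraction 1/2
Expected count = 1/2 × 404 = 202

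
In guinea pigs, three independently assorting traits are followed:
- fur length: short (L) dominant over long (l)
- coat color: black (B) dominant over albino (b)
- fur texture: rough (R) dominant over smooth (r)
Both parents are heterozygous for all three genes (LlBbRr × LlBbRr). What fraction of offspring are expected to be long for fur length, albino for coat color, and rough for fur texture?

Trihybrid cross: LlBbRr × LlBbRr
Each trait segregates independently with a 3:1 phenotypic ratio, so each gene contributes 3/4 (dominant) or 1/4 (recessive).
Target: long (fur length), albino (coat color), rough (fur texture)
Probability = product of independent per-trait probabilities
= 1/4 × 1/4 × 3/4 = 3/64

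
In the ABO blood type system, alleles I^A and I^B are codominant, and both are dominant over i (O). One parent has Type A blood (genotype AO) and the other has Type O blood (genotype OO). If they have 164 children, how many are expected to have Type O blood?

Cross: AO × OO
Possible offspring genotypes: 2 AO, 2 OO
Blood type counts: 2 Type A, 2 Type O
Probability of Type O: 2/4 = 1/2
Expected count = 1/2 × 164 = 82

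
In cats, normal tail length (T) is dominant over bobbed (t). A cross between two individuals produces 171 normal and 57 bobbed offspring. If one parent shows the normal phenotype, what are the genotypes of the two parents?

Observed offspring: 171 normal, 57 bobbed
The observed ratio simplifies to 3:1. Bobbed (tt) offspring appear, so each parent must contribute one t allele. The parent stated to show normal carries T, so it is Tt. The other parent is then either Tt or tt: Tt × tt would give a 1:1 split, whereas Tt × Tt gives 3:1 — matching the data. So both parents are heterozygous (Tt × Tt).
Parent genotypes: Tt × Tt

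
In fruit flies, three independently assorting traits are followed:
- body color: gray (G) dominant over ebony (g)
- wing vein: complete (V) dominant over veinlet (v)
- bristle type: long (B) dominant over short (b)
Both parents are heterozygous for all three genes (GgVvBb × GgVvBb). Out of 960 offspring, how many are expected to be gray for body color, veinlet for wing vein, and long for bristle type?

Trihybrid cross: GgVvBb × GgVvBb
Each trait segregates independently with a 3:1 phenotypic ratio, so each gene contributes 3/4 (dominant) or 1/4 (recessive).
Target: gray (body color), veinlet (wing vein), long (bristle type)
Probability = product of independent per-trait probabilities
= 3/4 × 1/4 × 3/4 = 9/64
Expected count = 9/64 × 960 = 135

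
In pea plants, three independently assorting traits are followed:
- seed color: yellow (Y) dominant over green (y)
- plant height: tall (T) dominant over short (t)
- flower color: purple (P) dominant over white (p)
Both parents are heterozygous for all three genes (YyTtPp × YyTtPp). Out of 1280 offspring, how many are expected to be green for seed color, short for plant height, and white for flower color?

Trihybrid cross: YyTtPp × YyTtPp
Each trait segregates independently with a 3:1 phenotypic ratio, so each gene contributes 3/4 (dominant) or 1/4 (recessive).
Target: green (seed color), short (plant height), white (flower color)
Probability = product of independent per-trait probabilities
= 1/4 × 1/4 × 1/4 = 1/64
Expected count = 1/64 × 1280 = 20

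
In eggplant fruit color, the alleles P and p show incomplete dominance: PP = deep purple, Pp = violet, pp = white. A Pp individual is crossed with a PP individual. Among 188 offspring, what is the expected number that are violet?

Punnett square for Pp × PP:
Offspring genotypes: 2 PP, 2 Pp
Phenotype counts: 2 deep purple, 2 violet
violet: 2 out of 4 → fraction 1/2
Expected count = 1/2 × 188 = 94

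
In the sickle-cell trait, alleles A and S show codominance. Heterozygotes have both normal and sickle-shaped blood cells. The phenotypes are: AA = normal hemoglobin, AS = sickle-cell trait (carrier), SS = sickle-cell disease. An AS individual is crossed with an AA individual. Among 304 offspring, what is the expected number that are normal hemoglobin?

Punnett square for AS × AA:
Offspring genotypes: 2 AA, 2 AS
Phenotype counts: 2 normal hemoglobin, 2 sickle-cell trait (carrier)
normal hemoglobin: 2 out of 4 → fraction 1/2
Expected count = 1/2 × 304 = 152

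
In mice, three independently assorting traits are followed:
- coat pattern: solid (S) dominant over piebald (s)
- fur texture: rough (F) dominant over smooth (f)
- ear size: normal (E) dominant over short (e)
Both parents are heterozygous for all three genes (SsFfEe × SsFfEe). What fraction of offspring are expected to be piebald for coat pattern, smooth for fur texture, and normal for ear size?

Trihybrid cross: SsFfEe × SsFfEe
Each trait segregates independently with a 3:1 phenotypic ratio, so each gene contributes 3/4 (dominant) or 1/4 (recessive).
Target: piebald (coat pattern), smooth (fur texture), normal (ear size)
Probability = product of independent per-trait probabilities
= 1/4 × 1/4 × 3/4 = 3/64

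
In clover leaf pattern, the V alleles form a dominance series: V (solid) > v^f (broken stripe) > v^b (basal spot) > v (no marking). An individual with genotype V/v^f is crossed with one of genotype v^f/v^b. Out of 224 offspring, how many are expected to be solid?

Cross: V/v^f × v^f/v^b
Allele dominance: V > v^f > v^b > v
Offspring genotypes: 1 V/v^f, 1 V/v^b, 1 v^f/v^f, 1 v^f/v^b
Phenotype counts: 2 solid, 2 broken stripe
solid: 2 out of 4 → fraction 1/2
Expected count = 1/2 × 224 = 112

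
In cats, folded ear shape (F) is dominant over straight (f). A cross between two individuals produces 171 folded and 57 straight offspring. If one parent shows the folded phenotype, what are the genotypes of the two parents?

Observed offspring: 171 folded, 57 straight
The observed ratio simplifies to 3:1. Straight (ff) offspring appear, so each parent must contribute one f allele. The parent stated to show folded carries F, so it is Ff. The other parent is then either Ff or ff: Ff × ff would give a 1:1 split, whereas Ff × Ff gives 3:1 — matching the data. So both parents are heterozygous (Ff × Ff).
Parent genotypes: Ff × Ff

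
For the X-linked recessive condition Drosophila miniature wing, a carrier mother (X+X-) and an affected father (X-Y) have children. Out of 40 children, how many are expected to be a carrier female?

Cross: X+X- × X-Y
Offspring: 1 X+X-, 1 X+Y, 1 X-X-, 1 X-Y
Probability of a carrier female: 1/4
Expected count = 1/4 × 40 = 10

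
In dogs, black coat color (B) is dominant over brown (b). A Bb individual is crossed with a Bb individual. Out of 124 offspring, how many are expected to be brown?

Punnett square for Bb × Bb:
Offspring genotypes: 1 BB, 2 Bb, 1 bb
black: 3, brown: 1
brown: 1 out of 4 → fraction 1/4
Expected count = 1/4 × 124 = 31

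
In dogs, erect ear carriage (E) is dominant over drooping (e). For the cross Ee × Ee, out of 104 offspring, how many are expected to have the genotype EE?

Punnett square for Ee × Ee:
Offspring genotypes: 1 EE, 2 Ee, 1 ee
Total offspring: 4
Count with target: 1
Probability: 1/4
Expected count = 1/4 × 104 = 26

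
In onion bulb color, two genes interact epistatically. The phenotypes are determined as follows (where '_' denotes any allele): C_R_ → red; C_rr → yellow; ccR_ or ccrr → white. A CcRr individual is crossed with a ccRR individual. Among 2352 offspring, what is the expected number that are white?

Cross: CcRr × ccRR — consider each gene separately:
C gene: Cc × cc → 2 Cc, 2 cc → 2 C_ : 2 cc (out of 4)
R gene: Rr × RR → 2 RR, 2 Rr → 4 R_ (out of 4)
Genotype classes (out of 4 × 4 = 16): C_R_ = 2×4 = 8; ccR_ = 2×4 = 8
Apply the phenotype rules: C_R_ (8) → red; ccR_ (8) → white
Phenotype counts (out of 16): 8 red, 8 white
white: 8 out of 16 → fraction 1/2
Expected count = 1/2 × 2352 = 1176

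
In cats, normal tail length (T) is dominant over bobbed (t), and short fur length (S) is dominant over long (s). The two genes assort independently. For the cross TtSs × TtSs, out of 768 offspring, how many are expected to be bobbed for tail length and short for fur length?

Dihybrid cross TtSs × TtSs — consider each gene separately:
tail length: Tt × Tt → 1 TT, 2 Tt, 1 tt → 3 T_ : 1 tt (out of 4)
fur length: Ss × Ss → 1 SS, 2 Ss, 1 ss → 3 S_ : 1 ss (out of 4)
Looking for: bobbed (tt) and short (S_)
P(bobbed) = 1/4, P(short) = 3/4
P(both) = 1/4 × 3/4 = 3/16
Expected count = 3/16 × 768 = 144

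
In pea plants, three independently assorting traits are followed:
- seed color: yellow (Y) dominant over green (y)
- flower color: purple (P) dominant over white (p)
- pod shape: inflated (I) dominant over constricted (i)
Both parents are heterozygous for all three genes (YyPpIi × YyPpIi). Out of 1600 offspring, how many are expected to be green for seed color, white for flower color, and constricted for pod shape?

Trihybrid cross: YyPpIi × YyPpIi
Each trait segregates independently with a 3:1 phenotypic ratio, so each gene contributes 3/4 (dominant) or 1/4 (recessive).
Target: green (seed color), white (flower color), constricted (pod shape)
Probability = product of independent per-trait probabilities
= 1/4 × 1/4 × 1/4 = 1/64
Expected count = 1/64 × 1600 = 25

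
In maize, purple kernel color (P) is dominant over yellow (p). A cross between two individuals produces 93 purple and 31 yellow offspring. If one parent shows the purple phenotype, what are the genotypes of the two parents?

Observed offspring: 93 purple, 31 yellow
The observed ratio simplifies to 3:1. Yellow (pp) offspring appear, so each parent must contribute one p allele. The parent stated to show purple carries P, so it is Pp. The other parent is then either Pp or pp: Pp × pp would give a 1:1 split, whereas Pp × Pp gives 3:1 — matching the data. So both parents are heterozygous (Pp × Pp).
Parent genotypes: Pp × Pp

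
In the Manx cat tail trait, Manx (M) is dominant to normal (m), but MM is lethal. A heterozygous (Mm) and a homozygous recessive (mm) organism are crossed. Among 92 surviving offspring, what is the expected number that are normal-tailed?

Cross: Mm × mm
Punnett square offspring (before lethality): 2 Mm, 2 mm
No MM offspring are produced in this cross.
normal-tailed: 2 out of 4 → fraction 1/2
Expected count = 1/2 × 92 = 46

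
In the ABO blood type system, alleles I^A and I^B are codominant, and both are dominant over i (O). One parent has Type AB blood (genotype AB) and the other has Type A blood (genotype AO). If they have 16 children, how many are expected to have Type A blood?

Cross: AB × AO
Possible offspring genotypes: 1 AA, 1 AO, 1 AB, 1 BO
Blood type counts: 2 Type A, 1 Type AB, 1 Type B
Probability of Type A: 2/4 = 1/2
Expected count = 1/2 × 16 = 8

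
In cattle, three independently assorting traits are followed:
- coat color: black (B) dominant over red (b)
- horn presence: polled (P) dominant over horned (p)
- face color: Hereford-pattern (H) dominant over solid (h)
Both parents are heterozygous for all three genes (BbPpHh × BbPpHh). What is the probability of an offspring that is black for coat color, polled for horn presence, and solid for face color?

Trihybrid cross: BbPpHh × BbPpHh
Each trait segregates independently with a 3:1 phenotypic ratio, so each gene contributes 3/4 (dominant) or 1/4 (recessive).
Target: black (coat color), polled (horn presence), solid (face color)
Probability = product of independent per-trait probabilities
= 3/4 × 3/4 × 1/4 = 9/64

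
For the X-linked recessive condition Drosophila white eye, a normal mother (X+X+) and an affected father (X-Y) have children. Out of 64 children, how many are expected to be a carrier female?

Cross: X+X+ × X-Y
Offspring: 2 X+X-, 2 X+Y
Probability of a carrier female: 2/4 = 1/2
Expected count = 1/2 × 64 = 32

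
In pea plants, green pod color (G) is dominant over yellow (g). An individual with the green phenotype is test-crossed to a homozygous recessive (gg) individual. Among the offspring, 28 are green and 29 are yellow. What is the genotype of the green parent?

Test cross: ? × gg
Offspring: 28 green, 29 yellow — approximately 1:1.
A 1:1 ratio in a test cross indicates the unknown parent is heterozygous (Gg).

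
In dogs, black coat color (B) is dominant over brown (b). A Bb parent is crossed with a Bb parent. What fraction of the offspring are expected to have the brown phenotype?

Punnett square for Bb × Bb:
Offspring genotypes: 1 BB, 2 Bb, 1 bb
Total offspring: 4
Count with target: 1
Probability: 1/4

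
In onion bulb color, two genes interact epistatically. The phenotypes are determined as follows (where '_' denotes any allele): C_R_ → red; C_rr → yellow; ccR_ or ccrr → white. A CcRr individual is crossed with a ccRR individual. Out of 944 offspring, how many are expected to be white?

Cross: CcRr × ccRR — consider each gene separately:
C gene: Cc × cc → 2 Cc, 2 cc → 2 C_ : 2 cc (out of 4)
R gene: Rr × RR → 2 RR, 2 Rr → 4 R_ (out of 4)
Genotype classes (out of 4 × 4 = 16): C_R_ = 2×4 = 8; ccR_ = 2×4 = 8
Apply the phenotype rules: C_R_ (8) → red; ccR_ (8) → white
Phenotype counts (out of 16): 8 red, 8 white
white: 8 out of 16 → fraction 1/2
Expected count = 1/2 × 944 = 472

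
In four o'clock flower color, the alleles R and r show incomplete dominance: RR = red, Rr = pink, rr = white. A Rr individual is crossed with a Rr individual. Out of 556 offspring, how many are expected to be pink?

Punnett square for Rr × Rr:
Offspring genotypes: 1 RR, 2 Rr, 1 rr
Phenotype counts: 1 red, 2 pink, 1 white
pink: 2 out of 4 → fraction 1/2
Expected count = 1/2 × 556 = 278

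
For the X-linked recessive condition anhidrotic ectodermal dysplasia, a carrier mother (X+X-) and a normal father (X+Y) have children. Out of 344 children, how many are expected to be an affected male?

Cross: X+X- × X+Y
Offspring: 1 X+X+, 1 X+Y, 1 X+X-, 1 X-Y
Probability of an affected male: 1/4
Expected count = 1/4 × 344 = 86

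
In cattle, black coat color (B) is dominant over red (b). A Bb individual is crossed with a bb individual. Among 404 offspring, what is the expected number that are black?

Punnett square for Bb × bb:
Offspring genotypes: 2 Bb, 2 bb
black: 2, red: 2
black: 2 out of 4 → fraction 1/2
Expected count = 1/2 × 404 = 202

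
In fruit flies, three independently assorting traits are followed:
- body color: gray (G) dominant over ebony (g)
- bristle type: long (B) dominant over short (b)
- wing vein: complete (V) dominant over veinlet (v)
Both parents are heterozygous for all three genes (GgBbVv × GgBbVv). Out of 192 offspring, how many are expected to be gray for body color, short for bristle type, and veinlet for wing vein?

Trihybrid cross: GgBbVv × GgBbVv
Each trait segregates independently with a 3:1 phenotypic ratio, so each gene contributes 3/4 (dominant) or 1/4 (recessive).
Target: gray (body color), short (bristle type), veinlet (wing vein)
Probability = product of independent per-trait probabilities
= 3/4 × 1/4 × 1/4 = 3/64
Expected count = 3/64 × 192 = 9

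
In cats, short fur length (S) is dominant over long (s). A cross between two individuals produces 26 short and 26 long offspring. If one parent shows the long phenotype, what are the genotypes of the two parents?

Observed offspring: 26 short, 26 long
The observed ratio simplifies to 1:1. One parent shows long, so its genotype must be ss. A 1:1 offspring split requires the other parent to be heterozygous (Ss).
Parent genotypes: ss × Ss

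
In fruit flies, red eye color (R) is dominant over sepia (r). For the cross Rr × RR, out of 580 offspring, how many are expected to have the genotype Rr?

Punnett square for Rr × RR:
Offspring genotypes: 2 RR, 2 Rr
Total offspring: 4
Count with target: 2
Probability: 2/4 = 1/2
Expected count = 1/2 × 580 = 290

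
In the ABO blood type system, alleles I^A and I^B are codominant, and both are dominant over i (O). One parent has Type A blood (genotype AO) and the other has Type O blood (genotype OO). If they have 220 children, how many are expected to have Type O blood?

Cross: AO × OO
Possible offspring genotypes: 2 AO, 2 OO
Blood type counts: 2 Type A, 2 Type O
Probability of Type O: 2/4 = 1/2
Expected count = 1/2 × 220 = 110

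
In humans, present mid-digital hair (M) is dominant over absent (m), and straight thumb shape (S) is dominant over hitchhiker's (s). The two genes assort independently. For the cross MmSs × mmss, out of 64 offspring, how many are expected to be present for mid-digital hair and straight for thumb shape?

Dihybrid cross MmSs × mmss — consider each gene separately:
mid-digital hair: Mm × mm → 2 Mm, 2 mm → 2 M_ : 2 mm (out of 4)
thumb shape: Ss × ss → 2 Ss, 2 ss → 2 S_ : 2 ss (out of 4)
Looking for: present (M_) and straight (S_)
P(present) = 2/4, P(straight) = 2/4
P(both) = 2/4 × 2/4 = 4/16 = 1/4
Expected count = 1/4 × 64 = 16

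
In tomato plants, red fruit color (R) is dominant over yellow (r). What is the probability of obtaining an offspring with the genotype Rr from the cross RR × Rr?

Punnett square for RR × Rr:
Offspring genotypes: 2 RR, 2 Rr
Total offspring: 4
Count with target: 2
Probability: 2/4 = 1/2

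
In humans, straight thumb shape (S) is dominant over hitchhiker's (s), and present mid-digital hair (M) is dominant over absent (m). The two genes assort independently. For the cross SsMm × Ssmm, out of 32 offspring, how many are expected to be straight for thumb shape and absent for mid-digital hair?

Dihybrid cross SsMm × Ssmm — consider each gene separately:
thumb shape: Ss × Ss → 1 SS, 2 Ss, 1 ss → 3 S_ : 1 ss (out of 4)
mid-digital hair: Mm × mm → 2 Mm, 2 mm → 2 M_ : 2 mm (out of 4)
Looking for: straight (S_) and absent (mm)
P(straight) = 3/4, P(absent) = 2/4
P(both) = 3/4 × 2/4 = 6/16 = 3/8
Expected count = 3/8 × 32 = 12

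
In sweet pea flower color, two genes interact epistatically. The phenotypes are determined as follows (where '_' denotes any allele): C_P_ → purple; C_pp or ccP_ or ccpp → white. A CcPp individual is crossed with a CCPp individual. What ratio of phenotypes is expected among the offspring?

Cross: CcPp × CCPp — consider each gene separately:
C gene: Cc × CC → 2 CC, 2 Cc → 4 C_ (out of 4)
P gene: Pp × Pp → 1 PP, 2 Pp, 1 pp → 3 P_ : 1 pp (out of 4)
Genotype classes (out of 4 × 4 = 16): C_P_ = 4×3 = 12; C_pp = 4×1 = 4
Apply the phenotype rules: C_P_ (12) → purple; C_pp (4) → white
Phenotype counts (out of 16): 12 purple, 4 white
Ratio: 3 purple : 1 white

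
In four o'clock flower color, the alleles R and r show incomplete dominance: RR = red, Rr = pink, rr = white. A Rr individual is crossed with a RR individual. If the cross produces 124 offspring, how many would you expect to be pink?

Punnett square for Rr × RR:
Offspring genotypes: 2 RR, 2 Rr
Phenotype counts: 2 red, 2 pink
pink: 2 out of 4 → fraction 1/2
Expected count = 1/2 × 124 = 62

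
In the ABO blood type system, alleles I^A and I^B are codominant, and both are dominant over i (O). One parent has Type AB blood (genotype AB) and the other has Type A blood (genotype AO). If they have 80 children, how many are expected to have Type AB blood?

Cross: AB × AO
Possible offspring genotypes: 1 AA, 1 AO, 1 AB, 1 BO
Blood type counts: 2 Type A, 1 Type AB, 1 Type B
Probability of Type AB: 1/4
Expected count = 1/4 × 80 = 20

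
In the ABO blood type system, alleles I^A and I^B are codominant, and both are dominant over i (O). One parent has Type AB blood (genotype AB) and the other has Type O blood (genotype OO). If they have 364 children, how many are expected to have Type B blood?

Cross: AB × OO
Possible offspring genotypes: 2 AO, 2 BO
Blood type counts: 2 Type A, 2 Type B
Probability of Type B: 2/4 = 1/2
Expected count = 1/2 × 364 = 182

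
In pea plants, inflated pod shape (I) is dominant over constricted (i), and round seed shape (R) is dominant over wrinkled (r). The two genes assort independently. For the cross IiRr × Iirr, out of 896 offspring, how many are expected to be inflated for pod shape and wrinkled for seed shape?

Dihybrid cross IiRr × Iirr — consider each gene separately:
pod shape: Ii × Ii → 1 II, 2 Ii, 1 ii → 3 I_ : 1 ii (out of 4)
seed shape: Rr × rr → 2 Rr, 2 rr → 2 R_ : 2 rr (out of 4)
Looking for: inflated (I_) and wrinkled (rr)
P(inflated) = 3/4, P(wrinkled) = 2/4
P(both) = 3/4 × 2/4 = 6/16 = 3/8
Expected count = 3/8 × 896 = 336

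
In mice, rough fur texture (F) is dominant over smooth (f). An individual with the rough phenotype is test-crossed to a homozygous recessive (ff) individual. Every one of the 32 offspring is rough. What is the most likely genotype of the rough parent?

Test cross: ? × ff
All offspring are rough.
If the unknown parent were heterozygous (Ff), about half of 32 offspring would be smooth; none are. The unknown parent is most likely homozygous dominant (FF).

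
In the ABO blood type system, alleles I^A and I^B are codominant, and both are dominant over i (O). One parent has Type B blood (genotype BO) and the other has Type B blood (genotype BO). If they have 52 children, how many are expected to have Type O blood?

Cross: BO × BO
Possible offspring genotypes: 1 BB, 2 BO, 1 OO
Blood type counts: 3 Type B, 1 Type O
Probability of Type O: 1/4
Expected count = 1/4 × 52 = 13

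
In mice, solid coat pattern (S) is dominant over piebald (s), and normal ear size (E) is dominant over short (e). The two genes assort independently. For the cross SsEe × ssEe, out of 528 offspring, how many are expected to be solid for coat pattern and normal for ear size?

Dihybrid cross SsEe × ssEe — consider each gene separately:
coat pattern: Ss × ss → 2 Ss, 2 ss → 2 S_ : 2 ss (out of 4)
ear size: Ee × Ee → 1 EE, 2 Ee, 1 ee → 3 E_ : 1 ee (out of 4)
Looking for: solid (S_) and normal (E_)
P(solid) = 2/4, P(normal) = 3/4
P(both) = 2/4 × 3/4 = 6/16 = 3/8
Expected count = 3/8 × 528 = 198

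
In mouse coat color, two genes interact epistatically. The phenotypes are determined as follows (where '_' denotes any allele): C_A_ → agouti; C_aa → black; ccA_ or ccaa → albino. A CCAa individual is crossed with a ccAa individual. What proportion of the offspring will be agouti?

Cross: CCAa × ccAa — consider each gene separately:
C gene: CC × cc → 4 Cc → 4 C_ (out of 4)
A gene: Aa × Aa → 1 AA, 2 Aa, 1 aa → 3 A_ : 1 aa (out of 4)
Genotype classes (out of 4 × 4 = 16): C_A_ = 4×3 = 12; C_aa = 4×1 = 4
Apply the phenotype rules: C_A_ (12) → agouti; C_aa (4) → black
Phenotype counts (out of 16): 12 agouti, 4 black
agouti: 12 out of 16
Probability: 12/16 = 3/4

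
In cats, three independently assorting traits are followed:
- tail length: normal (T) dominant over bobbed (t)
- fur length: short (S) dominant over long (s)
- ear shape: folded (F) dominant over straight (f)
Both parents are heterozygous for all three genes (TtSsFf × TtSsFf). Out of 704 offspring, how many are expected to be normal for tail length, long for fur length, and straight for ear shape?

Trihybrid cross: TtSsFf × TtSsFf
Each trait segregates independently with a 3:1 phenotypic ratio, so each gene contributes 3/4 (dominant) or 1/4 (recessive).
Target: normal (tail length), long (fur length), straight (ear shape)
Probability = product of independent per-trait probabilities
= 3/4 × 1/4 × 1/4 = 3/64
Expected count = 3/64 × 704 = 33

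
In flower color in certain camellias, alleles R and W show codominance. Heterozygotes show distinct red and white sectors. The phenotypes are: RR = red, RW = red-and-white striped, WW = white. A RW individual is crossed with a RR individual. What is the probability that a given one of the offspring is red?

Punnett square for RW × RR:
Offspring genotypes: 2 RR, 2 RW
Phenotype counts: 2 red, 2 red-and-white striped
red: 2 out of 4
Probability: 2/4 = 1/2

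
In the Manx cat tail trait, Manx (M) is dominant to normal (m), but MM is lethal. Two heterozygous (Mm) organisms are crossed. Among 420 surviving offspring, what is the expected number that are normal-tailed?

Cross: Mm × Mm
Punnett square offspring (before lethality): 1 MM, 2 Mm, 1 mm
The MM genotype is lethal (embryos die); surviving offspring: 2 Mm, 1 mm
normal-tailed: 1 out of 3 → fraction 1/3
Expected count = 1/3 × 420 = 140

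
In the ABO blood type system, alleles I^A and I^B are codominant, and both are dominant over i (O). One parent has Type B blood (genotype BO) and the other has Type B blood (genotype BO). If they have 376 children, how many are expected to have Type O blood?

Cross: BO × BO
Possible offspring genotypes: 1 BB, 2 BO, 1 OO
Blood type counts: 3 Type B, 1 Type O
Probability of Type O: 1/4
Expected count = 1/4 × 376 = 94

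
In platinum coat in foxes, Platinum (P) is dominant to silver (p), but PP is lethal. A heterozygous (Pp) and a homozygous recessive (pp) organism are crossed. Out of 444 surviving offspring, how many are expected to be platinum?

Cross: Pp × pp
Punnett square offspring (before lethality): 2 Pp, 2 pp
No PP offspring are produced in this cross.
platinum: 2 out of 4 → fraction 1/2
Expected count = 1/2 × 444 = 222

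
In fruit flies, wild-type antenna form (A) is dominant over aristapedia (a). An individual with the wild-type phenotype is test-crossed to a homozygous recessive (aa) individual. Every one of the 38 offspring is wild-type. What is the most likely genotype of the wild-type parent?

Test cross: ? × aa
All offspring are wild-type.
If the unknown parent were heterozygous (Aa), about half of 38 offspring would be aristapedia; none are. The unknown parent is most likely homozygous dominant (AA).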